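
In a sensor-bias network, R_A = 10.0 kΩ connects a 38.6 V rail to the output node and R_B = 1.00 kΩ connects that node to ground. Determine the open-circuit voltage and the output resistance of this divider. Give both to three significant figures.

V_th is the open-circuit tap voltage: 38.6 × 1.00/(10.0 + 1.00) = 3.51 V.
With the supply zeroed, R_A and R_B appear in parallel from the tap: R_th = R_A‖R_B = (10.0 × 1.00)/11.00 = 909 Ω.

V_th = 3.51 V, R_th = 909 Ω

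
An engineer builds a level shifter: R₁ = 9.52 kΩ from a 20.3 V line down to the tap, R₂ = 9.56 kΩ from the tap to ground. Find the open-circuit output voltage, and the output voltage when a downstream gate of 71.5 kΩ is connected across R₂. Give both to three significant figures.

Open-circuit: V = 20.3 × 9.56/(9.52 + 9.56) = 10.2 V.
With the load, R₂ becomes R₂‖R_L = 8.433 kΩ, so V = 20.3 × 8.433/17.95 = 9.54 V.

Unloaded: 10.2 V; loaded: 9.54 V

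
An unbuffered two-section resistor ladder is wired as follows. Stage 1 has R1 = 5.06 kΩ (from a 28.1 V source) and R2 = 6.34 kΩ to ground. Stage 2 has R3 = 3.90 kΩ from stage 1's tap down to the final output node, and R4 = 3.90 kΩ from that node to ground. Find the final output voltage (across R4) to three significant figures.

V_out ≈ 5.74 V

Stage 2 presents R3+R4 = 7.800 kΩ as a load on stage 1's tap.
Stage 1's lower leg becomes R2‖(R3+R4) = 3.497 kΩ, so V_mid = 28.1 × 3.497/8.557 = 11.48 V.
Stage 2 is itself unloaded: V_out = V_mid × R4/(R3+R4) = 11.48 × 3.90/7.800 = 5.74 V.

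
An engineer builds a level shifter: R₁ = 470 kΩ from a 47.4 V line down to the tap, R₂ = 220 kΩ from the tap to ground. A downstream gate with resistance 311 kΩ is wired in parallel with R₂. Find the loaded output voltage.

The load sits in parallel with R₂: R₂‖R_L = (220 × 311) / (220 + 311) = 128.9 kΩ.
V_out = 47.4 × 128.9 / (470 + 128.9) = 47.4 × 128.9/598.9 = 10.2 V.
(Unloaded it would have been 15.1 V.)

V_out ≈ 10.2 V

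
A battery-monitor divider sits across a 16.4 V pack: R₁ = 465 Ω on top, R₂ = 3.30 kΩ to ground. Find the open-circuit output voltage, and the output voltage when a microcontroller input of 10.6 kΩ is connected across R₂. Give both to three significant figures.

Unloaded: 14.4 V; loaded: 13.8 V

Open-circuit: V = 16.4 × 3300/(465 + 3300) = 14.4 V.
With the load, R₂ becomes R₂‖R_L = 2517 Ω, so V = 16.4 × 2517/2982 = 13.8 V.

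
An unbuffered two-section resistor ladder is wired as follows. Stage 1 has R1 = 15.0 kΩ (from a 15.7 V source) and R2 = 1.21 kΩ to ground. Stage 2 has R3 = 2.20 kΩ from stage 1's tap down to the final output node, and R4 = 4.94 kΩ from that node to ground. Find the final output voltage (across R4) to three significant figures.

Stage 2 presents R3+R4 = 7.140 kΩ as a load on stage 1's tap.
Stage 1's lower leg becomes R2‖(R3+R4) = 1.035 kΩ, so V_mid = 15.7 × 1.035/16.03 = 1.013 V.
Stage 2 is itself unloaded: V_out = V_mid × R4/(R3+R4) = 1.013 × 4.94/7.140 = 0.701 V.

V_out ≈ 0.701 V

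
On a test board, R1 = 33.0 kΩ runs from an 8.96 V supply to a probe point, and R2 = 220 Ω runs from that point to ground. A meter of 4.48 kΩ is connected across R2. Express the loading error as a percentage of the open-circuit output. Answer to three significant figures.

4.65 %

The divider's output (Thévenin) resistance is R1‖R2 = 218.5 Ω.
Fractional drop under load = R_th/(R_th + R_L) = 218.5 / (218.5 + 4480) = 0.04651.
So the output falls by 4.65 %.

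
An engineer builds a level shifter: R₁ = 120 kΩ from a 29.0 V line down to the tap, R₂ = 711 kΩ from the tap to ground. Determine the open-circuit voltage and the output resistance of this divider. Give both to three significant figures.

V_th = 24.8 V, R_th = 103 kΩ

V_th is the open-circuit tap voltage: 29.0 × 711/(120 + 711) = 24.8 V.
With the supply zeroed, R₁ and R₂ appear in parallel from the tap: R_th = R₁‖R₂ = (120 × 711)/831.0 = 103 kΩ.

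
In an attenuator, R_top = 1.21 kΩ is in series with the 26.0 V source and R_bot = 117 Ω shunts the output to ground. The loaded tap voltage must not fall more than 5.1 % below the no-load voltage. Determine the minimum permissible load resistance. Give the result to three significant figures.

R_L(min) ≈ 1.99 kΩ

Output resistance R_th = R_top‖R_bot = (1210 × 117)/1327 = 106.7 Ω.
The fractional drop is R_th/(R_th + R_L); requiring this ≤ 0.0510 gives R_L ≥ R_th(1/0.0510 − 1) = 106.7 × 18.61 = 1.99 kΩ.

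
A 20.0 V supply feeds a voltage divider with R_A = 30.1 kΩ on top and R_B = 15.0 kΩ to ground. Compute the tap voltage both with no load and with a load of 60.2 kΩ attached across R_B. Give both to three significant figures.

Unloaded: 6.65 V; loaded: 5.70 V

Open-circuit: V = 20.0 × 15.0/(30.1 + 15.0) = 6.65 V.
With the load, R_B becomes R_B‖R_L = 12.01 kΩ, so V = 20.0 × 12.01/42.11 = 5.70 V.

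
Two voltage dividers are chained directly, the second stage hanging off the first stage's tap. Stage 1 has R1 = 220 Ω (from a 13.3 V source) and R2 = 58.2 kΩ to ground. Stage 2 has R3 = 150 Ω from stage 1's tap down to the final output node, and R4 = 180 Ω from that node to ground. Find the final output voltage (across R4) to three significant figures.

Stage 2 presents R3+R4 = 330.0 Ω as a load on stage 1's tap.
Stage 1's lower leg becomes R2‖(R3+R4) = 328.1 Ω, so V_mid = 13.3 × 328.1/548.1 = 7.962 V.
Stage 2 is itself unloaded: V_out = V_mid × R4/(R3+R4) = 7.962 × 180/330.0 = 4.34 V.

V_out ≈ 4.34 V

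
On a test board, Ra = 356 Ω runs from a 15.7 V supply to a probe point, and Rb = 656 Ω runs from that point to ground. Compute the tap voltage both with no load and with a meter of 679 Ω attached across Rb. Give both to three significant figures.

Unloaded: 10.2 V; loaded: 7.60 V

Open-circuit: V = 15.7 × 656/(356 + 656) = 10.2 V.
With the load, Rb becomes Rb‖R_L = 333.7 Ω, so V = 15.7 × 333.7/689.7 = 7.60 V.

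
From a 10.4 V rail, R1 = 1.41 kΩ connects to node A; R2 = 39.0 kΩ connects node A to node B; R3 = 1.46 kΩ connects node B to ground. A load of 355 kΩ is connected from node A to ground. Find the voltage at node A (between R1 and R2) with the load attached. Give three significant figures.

V ≈ 10.0 V

Below node A the series string R2+R3 = 40.46 kΩ sits in parallel with the 355 kΩ load: 36.32 kΩ.
V_A = 10.4 × 36.32/(1.41 + 36.32) = 10.0 V.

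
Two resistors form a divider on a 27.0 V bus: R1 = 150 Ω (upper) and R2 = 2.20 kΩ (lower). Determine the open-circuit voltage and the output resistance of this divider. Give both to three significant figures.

V_th is the open-circuit tap voltage: 27.0 × 2200/(150 + 2200) = 25.3 V.
With the supply zeroed, R1 and R2 appear in parallel from the tap: R_th = R1‖R2 = (150 × 2200)/2350 = 140 Ω.

V_th = 25.3 V, R_th = 140 Ω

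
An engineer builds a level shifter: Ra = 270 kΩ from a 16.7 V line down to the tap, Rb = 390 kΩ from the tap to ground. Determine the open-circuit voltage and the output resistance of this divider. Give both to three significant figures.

V_th is the open-circuit tap voltage: 16.7 × 390/(270 + 390) = 9.87 V.
With the supply zeroed, Ra and Rb appear in parallel from the tap: R_th = Ra‖Rb = (270 × 390)/660.0 = 160 kΩ.

V_th = 9.87 V, R_th = 160 kΩ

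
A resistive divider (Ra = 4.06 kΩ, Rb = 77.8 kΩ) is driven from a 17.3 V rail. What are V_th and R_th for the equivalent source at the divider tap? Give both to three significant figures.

V_th is the open-circuit tap voltage: 17.3 × 77.8/(4.06 + 77.8) = 16.4 V.
With the supply zeroed, Ra and Rb appear in parallel from the tap: R_th = Ra‖Rb = (4.06 × 77.8)/81.86 = 3.86 kΩ.

V_th = 16.4 V, R_th = 3.86 kΩ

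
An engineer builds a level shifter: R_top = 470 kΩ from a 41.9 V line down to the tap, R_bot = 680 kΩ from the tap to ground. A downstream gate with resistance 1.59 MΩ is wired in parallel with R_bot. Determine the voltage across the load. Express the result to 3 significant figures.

The load sits in parallel with R_bot: R_bot‖R_L = (680 × 1590) / (680 + 1590) = 476.3 kΩ.
V_out = 41.9 × 476.3 / (470 + 476.3) = 41.9 × 476.3/946.3 = 21.1 V.

V_out ≈ 21.1 V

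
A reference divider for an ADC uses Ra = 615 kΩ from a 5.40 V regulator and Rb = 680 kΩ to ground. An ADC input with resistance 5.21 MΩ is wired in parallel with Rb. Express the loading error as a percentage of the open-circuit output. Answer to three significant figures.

The divider's output (Thévenin) resistance is Ra‖Rb = 322.9 kΩ.
Fractional drop under load = R_th/(R_th + R_L) = 322.9 / (322.9 + 5210) = 0.05837.
So the output falls by 5.84 %.

5.84 %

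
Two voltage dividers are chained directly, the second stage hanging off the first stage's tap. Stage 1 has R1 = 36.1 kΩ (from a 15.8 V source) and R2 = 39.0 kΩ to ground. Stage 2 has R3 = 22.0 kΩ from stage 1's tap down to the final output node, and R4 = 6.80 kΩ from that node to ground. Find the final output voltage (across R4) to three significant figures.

V_out ≈ 1.17 V

Stage 2 presents R3+R4 = 28.80 kΩ as a load on stage 1's tap.
Stage 1's lower leg becomes R2‖(R3+R4) = 16.57 kΩ, so V_mid = 15.8 × 16.57/52.67 = 4.970 V.
Stage 2 is itself unloaded: V_out = V_mid × R4/(R3+R4) = 4.970 × 6.80/28.80 = 1.17 V.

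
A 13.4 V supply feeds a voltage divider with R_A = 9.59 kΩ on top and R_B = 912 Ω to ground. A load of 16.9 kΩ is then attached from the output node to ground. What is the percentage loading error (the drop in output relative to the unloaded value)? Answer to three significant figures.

The divider's output (Thévenin) resistance is R_A‖R_B = 832.8 Ω.
Fractional drop under load = R_th/(R_th + R_L) = 832.8 / (832.8 + 16900) = 0.04696.
So the output falls by 4.70 %.

4.70 %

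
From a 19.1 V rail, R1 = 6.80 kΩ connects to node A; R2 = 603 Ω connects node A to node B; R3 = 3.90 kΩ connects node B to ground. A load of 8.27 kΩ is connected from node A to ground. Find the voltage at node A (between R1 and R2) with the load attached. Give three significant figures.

Below node A the series string R2+R3 = 4503 Ω sits in parallel with the 8270 Ω load: 2916 Ω.
V_A = 19.1 × 2916/(6800 + 2916) = 5.73 V.

V ≈ 5.73 V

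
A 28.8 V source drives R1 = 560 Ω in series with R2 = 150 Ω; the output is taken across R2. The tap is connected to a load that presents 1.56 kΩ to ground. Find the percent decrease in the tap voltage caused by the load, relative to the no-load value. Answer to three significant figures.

The divider's output (Thévenin) resistance is R1‖R2 = 118.3 Ω.
Fractional drop under load = R_th/(R_th + R_L) = 118.3 / (118.3 + 1560) = 0.07049.
So the output falls by 7.05 %.

7.05 %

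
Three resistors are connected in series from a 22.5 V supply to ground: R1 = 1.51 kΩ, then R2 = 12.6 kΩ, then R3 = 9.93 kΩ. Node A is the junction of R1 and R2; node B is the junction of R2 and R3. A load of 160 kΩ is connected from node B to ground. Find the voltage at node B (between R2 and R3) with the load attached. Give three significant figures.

V ≈ 8.97 V

At node B, R3 is in parallel with the load: R3‖R_L = 9.350 kΩ.
Below node A the resistance is R2 + (R3‖R_L) = 21.95 kΩ, so V_A = 22.5 × 21.95/23.46 = 21.05 V.
Then V_B = V_A × (R3‖R_L)/(R2 + R3‖R_L) = 21.05 × 9.350/21.95 = 8.97 V.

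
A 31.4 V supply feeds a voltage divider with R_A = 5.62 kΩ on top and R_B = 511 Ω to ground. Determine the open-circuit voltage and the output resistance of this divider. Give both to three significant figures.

V_th is the open-circuit tap voltage: 31.4 × 511/(5620 + 511) = 2.62 V.
With the supply zeroed, R_A and R_B appear in parallel from the tap: R_th = R_A‖R_B = (5620 × 511)/6131 = 468 Ω.

V_th = 2.62 V, R_th = 468 Ω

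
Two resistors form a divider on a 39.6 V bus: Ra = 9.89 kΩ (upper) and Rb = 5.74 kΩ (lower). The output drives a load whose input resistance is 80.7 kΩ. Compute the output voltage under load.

V_out ≈ 13.9 V

The load sits in parallel with Rb: Rb‖R_L = (5.74 × 80.7) / (5.74 + 80.7) = 5.359 kΩ.
V_out = 39.6 × 5.359 / (9.89 + 5.359) = 39.6 × 5.359/15.25 = 13.9 V.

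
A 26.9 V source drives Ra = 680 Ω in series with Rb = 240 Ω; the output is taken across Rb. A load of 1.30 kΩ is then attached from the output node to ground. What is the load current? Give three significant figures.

I_L ≈ 4.75 mA

Rb‖R_L = 202.6 Ω; V_out = 26.9 × 202.6/882.6 = 6.175 V.
I_L = V_out / R_L = 6.175 / 1.30 kΩ = 4.75 mA.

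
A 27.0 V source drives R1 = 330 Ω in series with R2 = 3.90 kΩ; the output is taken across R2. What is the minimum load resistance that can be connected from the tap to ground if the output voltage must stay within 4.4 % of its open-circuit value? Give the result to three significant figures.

R_L(min) ≈ 6.61 kΩ

Output resistance R_th = R1‖R2 = (330 × 3900)/4230 = 304.3 Ω.
The fractional drop is R_th/(R_th + R_L); requiring this ≤ 0.0440 gives R_L ≥ R_th(1/0.0440 − 1) = 304.3 × 21.73 = 6.61 kΩ.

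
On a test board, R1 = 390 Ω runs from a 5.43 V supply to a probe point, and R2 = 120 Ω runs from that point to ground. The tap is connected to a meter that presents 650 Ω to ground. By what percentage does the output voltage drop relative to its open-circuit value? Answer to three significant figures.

The divider's output (Thévenin) resistance is R1‖R2 = 91.76 Ω.
Fractional drop under load = R_th/(R_th + R_L) = 91.76 / (91.76 + 650) = 0.1237.
So the output falls by 12.4 %.

12.4 %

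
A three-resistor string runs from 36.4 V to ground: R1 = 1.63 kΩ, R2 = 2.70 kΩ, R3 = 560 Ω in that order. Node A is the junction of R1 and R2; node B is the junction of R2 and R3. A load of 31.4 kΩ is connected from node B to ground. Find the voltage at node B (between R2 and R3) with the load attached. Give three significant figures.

V ≈ 4.10 V

At node B, R3 is in parallel with the load: R3‖R_L = 550.2 Ω.
Below node A the resistance is R2 + (R3‖R_L) = 3250 Ω, so V_A = 36.4 × 3250/4880 = 24.24 V.
Then V_B = V_A × (R3‖R_L)/(R2 + R3‖R_L) = 24.24 × 550.2/3250 = 4.10 V.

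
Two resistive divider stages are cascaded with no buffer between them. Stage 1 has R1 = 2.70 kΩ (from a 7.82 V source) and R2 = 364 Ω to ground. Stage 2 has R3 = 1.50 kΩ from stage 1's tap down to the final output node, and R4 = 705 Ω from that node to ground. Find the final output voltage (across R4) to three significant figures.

Stage 2 presents R3+R4 = 2205 Ω as a load on stage 1's tap.
Stage 1's lower leg becomes R2‖(R3+R4) = 312.4 Ω, so V_mid = 7.82 × 312.4/3012 = 0.8110 V.
Stage 2 is itself unloaded: V_out = V_mid × R4/(R3+R4) = 0.8110 × 705/2205 = 0.259 V.

V_out ≈ 0.259 V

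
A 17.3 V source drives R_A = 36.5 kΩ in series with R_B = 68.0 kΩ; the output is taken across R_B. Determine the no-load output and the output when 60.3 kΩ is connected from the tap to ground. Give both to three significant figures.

Unloaded: 11.3 V; loaded: 8.08 V

Open-circuit: V = 17.3 × 68.0/(36.5 + 68.0) = 11.3 V.
With the load, R_B becomes R_B‖R_L = 31.96 kΩ, so V = 17.3 × 31.96/68.46 = 8.08 V.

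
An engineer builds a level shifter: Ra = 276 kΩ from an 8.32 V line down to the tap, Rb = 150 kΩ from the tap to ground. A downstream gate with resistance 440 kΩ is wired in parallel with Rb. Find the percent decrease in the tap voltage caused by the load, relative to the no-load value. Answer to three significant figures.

The divider's output (Thévenin) resistance is Ra‖Rb = 97.18 kΩ.
Fractional drop under load = R_th/(R_th + R_L) = 97.18 / (97.18 + 440) = 0.1809.
So the output falls by 18.1 %.

18.1 %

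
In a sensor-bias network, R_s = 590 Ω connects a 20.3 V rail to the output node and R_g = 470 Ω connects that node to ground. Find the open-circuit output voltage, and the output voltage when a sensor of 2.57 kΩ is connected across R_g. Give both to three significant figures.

Unloaded: 9.00 V; loaded: 8.17 V

Open-circuit: V = 20.3 × 470/(590 + 470) = 9.00 V.
With the load, R_g becomes R_g‖R_L = 397.3 Ω, so V = 20.3 × 397.3/987.3 = 8.17 V.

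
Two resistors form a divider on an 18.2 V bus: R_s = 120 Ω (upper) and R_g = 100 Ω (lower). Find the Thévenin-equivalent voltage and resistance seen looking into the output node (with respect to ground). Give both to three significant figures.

V_th = 8.27 V, R_th = 54.5 Ω

V_th is the open-circuit tap voltage: 18.2 × 100/(120 + 100) = 8.27 V.
With the supply zeroed, R_s and R_g appear in parallel from the tap: R_th = R_s‖R_g = (120 × 100)/220.0 = 54.5 Ω.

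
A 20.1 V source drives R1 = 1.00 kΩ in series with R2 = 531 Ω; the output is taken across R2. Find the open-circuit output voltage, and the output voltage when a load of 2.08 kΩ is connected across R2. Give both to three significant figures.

Open-circuit: V = 20.1 × 531/(1000 + 531) = 6.97 V.
With the load, R2 becomes R2‖R_L = 423.0 Ω, so V = 20.1 × 423.0/1423 = 5.98 V.

Unloaded: 6.97 V; loaded: 5.98 V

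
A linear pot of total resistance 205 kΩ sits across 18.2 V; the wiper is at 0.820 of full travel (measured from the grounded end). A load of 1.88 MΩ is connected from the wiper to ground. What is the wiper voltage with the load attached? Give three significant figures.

The wiper splits the pot into (1−α)R = 36.90 kΩ above and αR = 168.1 kΩ below.
Lower section ‖ load = 154.3 kΩ.
V_wiper = 18.2 × 154.3/(36.90 + 154.3) = 14.7 V.

V ≈ 14.7 V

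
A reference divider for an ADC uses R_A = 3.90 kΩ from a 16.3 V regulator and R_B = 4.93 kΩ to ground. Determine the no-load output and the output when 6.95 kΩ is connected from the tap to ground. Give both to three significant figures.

Unloaded: 9.10 V; loaded: 6.93 V

Open-circuit: V = 16.3 × 4.93/(3.90 + 4.93) = 9.10 V.
With the load, R_B becomes R_B‖R_L = 2.884 kΩ, so V = 16.3 × 2.884/6.784 = 6.93 V.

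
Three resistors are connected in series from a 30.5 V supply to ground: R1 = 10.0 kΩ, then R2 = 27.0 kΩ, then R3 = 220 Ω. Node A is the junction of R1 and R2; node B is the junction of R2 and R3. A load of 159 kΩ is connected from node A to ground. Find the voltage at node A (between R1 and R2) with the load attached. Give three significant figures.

Below node A the series string R2+R3 = 27220 Ω sits in parallel with the 159000 Ω load: 23240 Ω.
V_A = 30.5 × 23240/(10000 + 23240) = 21.3 V.

V ≈ 21.3 V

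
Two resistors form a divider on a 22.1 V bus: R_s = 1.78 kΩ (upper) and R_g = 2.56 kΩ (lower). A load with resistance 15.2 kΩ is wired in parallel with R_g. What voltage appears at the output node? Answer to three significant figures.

The load sits in parallel with R_g: R_g‖R_L = (2.56 × 15.2) / (2.56 + 15.2) = 2.191 kΩ.
V_out = 22.1 × 2.191 / (1.78 + 2.191) = 22.1 × 2.191/3.971 = 12.2 V.
(Unloaded it would have been 13.0 V.)

V_out ≈ 12.2 V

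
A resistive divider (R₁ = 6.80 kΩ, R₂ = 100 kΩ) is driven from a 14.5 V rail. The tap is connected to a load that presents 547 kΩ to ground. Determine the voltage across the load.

V_out ≈ 13.4 V

The load sits in parallel with R₂: R₂‖R_L = (100 × 547) / (100 + 547) = 84.54 kΩ.
V_out = 14.5 × 84.54 / (6.80 + 84.54) = 14.5 × 84.54/91.34 = 13.4 V.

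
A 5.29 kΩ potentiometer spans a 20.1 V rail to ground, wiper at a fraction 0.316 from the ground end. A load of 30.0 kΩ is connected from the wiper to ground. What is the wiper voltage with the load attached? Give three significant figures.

V ≈ 6.12 V

The wiper splits the pot into (1−α)R = 3.618 kΩ above and αR = 1.672 kΩ below.
Lower section ‖ load = 1.583 kΩ.
V_wiper = 20.1 × 1.583/(3.618 + 1.583) = 6.12 V.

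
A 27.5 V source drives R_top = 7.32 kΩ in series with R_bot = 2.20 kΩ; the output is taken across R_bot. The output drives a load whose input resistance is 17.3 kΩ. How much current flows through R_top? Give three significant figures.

R_bot‖R_L = 1.952 kΩ, so the source sees R_top + R_bot‖R_L = 9.272 kΩ.
I = 27.5 V / 9.272 kΩ = 2.97 mA.

I ≈ 2.97 mA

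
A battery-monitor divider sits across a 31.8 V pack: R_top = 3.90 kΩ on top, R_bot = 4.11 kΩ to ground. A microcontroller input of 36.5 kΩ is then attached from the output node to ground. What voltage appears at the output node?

V_out ≈ 15.5 V

The load sits in parallel with R_bot: R_bot‖R_L = (4.11 × 36.5) / (4.11 + 36.5) = 3.694 kΩ.
V_out = 31.8 × 3.694 / (3.90 + 3.694) = 31.8 × 3.694/7.594 = 15.5 V.
(Unloaded it would have been 16.3 V.)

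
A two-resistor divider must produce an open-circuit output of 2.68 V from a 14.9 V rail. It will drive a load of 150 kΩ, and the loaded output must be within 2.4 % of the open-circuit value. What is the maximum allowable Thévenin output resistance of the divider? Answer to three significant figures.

R_th ≤ 3.69 kΩ

Loading drop = R_th/(R_th + R_L) ≤ 0.0240, so R_th ≤ R_L · ε/(1−ε) = 150 kΩ × 0.0240/0.9760 = 3.69 kΩ.
(Any R1, R2 with R2/(R1+R2) = 0.180 and R1‖R2 ≤ 3.69 kΩ will meet the spec.)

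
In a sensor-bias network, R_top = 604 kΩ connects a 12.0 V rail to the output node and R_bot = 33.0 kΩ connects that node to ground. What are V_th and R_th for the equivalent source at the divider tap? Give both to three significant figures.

V_th is the open-circuit tap voltage: 12.0 × 33.0/(604 + 33.0) = 0.622 V.
With the supply zeroed, R_top and R_bot appear in parallel from the tap: R_th = R_top‖R_bot = (604 × 33.0)/637.0 = 31.3 kΩ.

V_th = 0.622 V, R_th = 31.3 kΩ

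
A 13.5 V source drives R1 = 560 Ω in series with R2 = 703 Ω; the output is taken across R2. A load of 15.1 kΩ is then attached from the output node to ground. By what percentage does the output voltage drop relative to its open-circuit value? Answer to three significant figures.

The divider's output (Thévenin) resistance is R1‖R2 = 311.7 Ω.
Fractional drop under load = R_th/(R_th + R_L) = 311.7 / (311.7 + 15100) = 0.02023.
So the output falls by 2.02 %.

2.02 %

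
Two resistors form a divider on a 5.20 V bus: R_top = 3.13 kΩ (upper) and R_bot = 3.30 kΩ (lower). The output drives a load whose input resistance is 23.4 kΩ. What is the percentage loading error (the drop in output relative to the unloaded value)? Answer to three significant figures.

The divider's output (Thévenin) resistance is R_top‖R_bot = 1.606 kΩ.
Fractional drop under load = R_th/(R_th + R_L) = 1.606 / (1.606 + 23.4) = 0.06424.
So the output falls by 6.42 %.

6.42 %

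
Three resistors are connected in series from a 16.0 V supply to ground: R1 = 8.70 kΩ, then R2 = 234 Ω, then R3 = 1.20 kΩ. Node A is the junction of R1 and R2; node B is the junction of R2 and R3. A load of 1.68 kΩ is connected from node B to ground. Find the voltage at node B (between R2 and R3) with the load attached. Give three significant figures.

At node B, R3 is in parallel with the load: R3‖R_L = 700.0 Ω.
Below node A the resistance is R2 + (R3‖R_L) = 934.0 Ω, so V_A = 16.0 × 934.0/9634 = 1.551 V.
Then V_B = V_A × (R3‖R_L)/(R2 + R3‖R_L) = 1.551 × 700.0/934.0 = 1.16 V.

V ≈ 1.16 V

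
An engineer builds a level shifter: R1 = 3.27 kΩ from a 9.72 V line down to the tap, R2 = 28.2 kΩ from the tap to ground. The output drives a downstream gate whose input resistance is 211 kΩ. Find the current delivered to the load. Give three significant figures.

R2‖R_L = 24.88 kΩ; V_out = 9.72 × 24.88/28.15 = 8.591 V.
I_L = V_out / R_L = 8.591 / 211 kΩ = 0.0407 mA.

I_L ≈ 0.0407 mA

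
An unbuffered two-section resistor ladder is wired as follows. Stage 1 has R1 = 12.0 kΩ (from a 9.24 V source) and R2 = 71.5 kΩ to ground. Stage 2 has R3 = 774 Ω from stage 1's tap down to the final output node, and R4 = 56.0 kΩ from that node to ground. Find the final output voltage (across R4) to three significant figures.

V_out ≈ 6.61 V

Stage 2 presents R3+R4 = 56770 Ω as a load on stage 1's tap.
Stage 1's lower leg becomes R2‖(R3+R4) = 31650 Ω, so V_mid = 9.24 × 31650/43650 = 6.700 V.
Stage 2 is itself unloaded: V_out = V_mid × R4/(R3+R4) = 6.700 × 56000/56770 = 6.61 V.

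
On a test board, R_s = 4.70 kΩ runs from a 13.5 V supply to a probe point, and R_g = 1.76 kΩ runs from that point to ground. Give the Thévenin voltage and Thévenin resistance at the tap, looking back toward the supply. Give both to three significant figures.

V_th = 3.68 V, R_th = 1.28 kΩ

V_th is the open-circuit tap voltage: 13.5 × 1.76/(4.70 + 1.76) = 3.68 V.
With the supply zeroed, R_s and R_g appear in parallel from the tap: R_th = R_s‖R_g = (4.70 × 1.76)/6.460 = 1.28 kΩ.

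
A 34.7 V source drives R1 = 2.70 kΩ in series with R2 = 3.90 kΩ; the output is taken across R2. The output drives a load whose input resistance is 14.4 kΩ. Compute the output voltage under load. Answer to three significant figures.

The load sits in parallel with R2: R2‖R_L = (3.90 × 14.4) / (3.90 + 14.4) = 3.069 kΩ.
V_out = 34.7 × 3.069 / (2.70 + 3.069) = 34.7 × 3.069/5.769 = 18.5 V.

V_out ≈ 18.5 V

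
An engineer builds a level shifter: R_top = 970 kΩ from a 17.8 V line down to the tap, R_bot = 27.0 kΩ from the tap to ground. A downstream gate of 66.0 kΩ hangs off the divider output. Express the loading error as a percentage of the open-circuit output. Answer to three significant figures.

28.5 %

Unloaded V = 17.8 × 27.0/997.0 = 0.4820 V.
Loaded: R_bot‖R_L = 19.16 kΩ, giving V = 17.8 × 19.16/989.2 = 0.3448 V.
Drop = (0.4820 − 0.3448) / 0.4820 = 28.5 %.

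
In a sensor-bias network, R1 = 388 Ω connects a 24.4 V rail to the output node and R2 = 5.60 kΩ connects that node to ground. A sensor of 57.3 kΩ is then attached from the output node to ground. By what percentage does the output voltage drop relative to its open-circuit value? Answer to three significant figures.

The divider's output (Thévenin) resistance is R1‖R2 = 362.9 Ω.
Fractional drop under load = R_th/(R_th + R_L) = 362.9 / (362.9 + 57300) = 0.006293.
So the output falls by 0.629 %.

0.629 %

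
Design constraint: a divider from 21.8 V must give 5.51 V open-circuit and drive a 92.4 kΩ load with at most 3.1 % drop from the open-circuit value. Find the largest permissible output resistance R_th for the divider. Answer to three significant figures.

Loading drop = R_th/(R_th + R_L) ≤ 0.0310, so R_th ≤ R_L · ε/(1−ε) = 92.4 kΩ × 0.0310/0.9690 = 2.96 kΩ.

R_th ≤ 2.96 kΩ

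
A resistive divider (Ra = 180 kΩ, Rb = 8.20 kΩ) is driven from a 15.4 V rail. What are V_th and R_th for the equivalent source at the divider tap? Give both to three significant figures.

V_th = 0.671 V, R_th = 7.84 kΩ

V_th is the open-circuit tap voltage: 15.4 × 8.20/(180 + 8.20) = 0.671 V.
With the supply zeroed, Ra and Rb appear in parallel from the tap: R_th = Ra‖Rb = (180 × 8.20)/188.2 = 7.84 kΩ.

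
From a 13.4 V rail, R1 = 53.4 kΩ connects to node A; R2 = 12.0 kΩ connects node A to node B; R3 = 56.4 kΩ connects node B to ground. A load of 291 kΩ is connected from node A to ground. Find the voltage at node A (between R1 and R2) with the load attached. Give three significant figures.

Below node A the series string R2+R3 = 68.40 kΩ sits in parallel with the 291 kΩ load: 55.38 kΩ.
V_A = 13.4 × 55.38/(53.4 + 55.38) = 6.82 V.

V ≈ 6.82 V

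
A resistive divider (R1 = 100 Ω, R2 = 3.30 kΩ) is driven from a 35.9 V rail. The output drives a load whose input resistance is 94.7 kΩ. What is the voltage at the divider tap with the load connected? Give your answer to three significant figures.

V_out ≈ 34.8 V

The load sits in parallel with R2: R2‖R_L = (3300 × 94700) / (3300 + 94700) = 3189 Ω.
V_out = 35.9 × 3189 / (100 + 3189) = 35.9 × 3189/3289 = 34.8 V.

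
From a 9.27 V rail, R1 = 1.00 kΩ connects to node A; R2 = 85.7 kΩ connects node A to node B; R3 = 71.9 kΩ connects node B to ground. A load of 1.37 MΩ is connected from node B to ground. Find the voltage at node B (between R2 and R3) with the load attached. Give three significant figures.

V ≈ 4.09 V

At node B, R3 is in parallel with the load: R3‖R_L = 68.31 kΩ.
Below node A the resistance is R2 + (R3‖R_L) = 154.0 kΩ, so V_A = 9.27 × 154.0/155.0 = 9.210 V.
Then V_B = V_A × (R3‖R_L)/(R2 + R3‖R_L) = 9.210 × 68.31/154.0 = 4.09 V.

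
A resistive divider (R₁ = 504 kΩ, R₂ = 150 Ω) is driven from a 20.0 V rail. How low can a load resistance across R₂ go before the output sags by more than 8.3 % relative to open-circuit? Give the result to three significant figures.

Output resistance R_th = R₁‖R₂ = (504000 × 150)/504200 = 150.0 Ω.
The fractional drop is R_th/(R_th + R_L); requiring this ≤ 0.0830 gives R_L ≥ R_th(1/0.0830 − 1) = 150.0 × 11.05 = 1.66 kΩ.

R_L(min) ≈ 1.66 kΩ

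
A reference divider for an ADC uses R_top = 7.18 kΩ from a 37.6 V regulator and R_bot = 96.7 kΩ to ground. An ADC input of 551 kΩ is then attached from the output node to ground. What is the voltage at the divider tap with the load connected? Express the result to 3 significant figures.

V_out ≈ 34.6 V

The load sits in parallel with R_bot: R_bot‖R_L = (96.7 × 551) / (96.7 + 551) = 82.26 kΩ.
V_out = 37.6 × 82.26 / (7.18 + 82.26) = 37.6 × 82.26/89.44 = 34.6 V.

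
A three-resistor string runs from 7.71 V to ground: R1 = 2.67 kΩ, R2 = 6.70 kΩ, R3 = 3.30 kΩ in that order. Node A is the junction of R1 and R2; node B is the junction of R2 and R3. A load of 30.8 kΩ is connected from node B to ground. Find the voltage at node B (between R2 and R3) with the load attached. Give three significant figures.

At node B, R3 is in parallel with the load: R3‖R_L = 2.981 kΩ.
Below node A the resistance is R2 + (R3‖R_L) = 9.681 kΩ, so V_A = 7.71 × 9.681/12.35 = 6.043 V.
Then V_B = V_A × (R3‖R_L)/(R2 + R3‖R_L) = 6.043 × 2.981/9.681 = 1.86 V.

V ≈ 1.86 V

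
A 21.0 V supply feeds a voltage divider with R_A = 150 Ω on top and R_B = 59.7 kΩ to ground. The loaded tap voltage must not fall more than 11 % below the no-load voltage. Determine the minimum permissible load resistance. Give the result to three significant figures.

Output resistance R_th = R_A‖R_B = (150 × 59700)/59850 = 149.6 Ω.
The fractional drop is R_th/(R_th + R_L); requiring this ≤ 0.110 gives R_L ≥ R_th(1/0.110 − 1) = 149.6 × 8.091 = 1.21 kΩ.

R_L(min) ≈ 1.21 kΩ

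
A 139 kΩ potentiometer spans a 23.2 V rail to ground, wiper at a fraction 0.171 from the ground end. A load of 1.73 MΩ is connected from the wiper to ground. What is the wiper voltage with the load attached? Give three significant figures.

The wiper splits the pot into (1−α)R = 115.2 kΩ above and αR = 23.77 kΩ below.
Lower section ‖ load = 23.45 kΩ.
V_wiper = 23.2 × 23.45/(115.2 + 23.45) = 3.92 V.

V ≈ 3.92 V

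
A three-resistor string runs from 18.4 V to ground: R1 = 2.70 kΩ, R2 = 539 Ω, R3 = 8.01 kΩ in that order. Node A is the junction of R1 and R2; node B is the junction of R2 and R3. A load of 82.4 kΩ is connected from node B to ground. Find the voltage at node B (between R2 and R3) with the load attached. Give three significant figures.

V ≈ 12.7 V

At node B, R3 is in parallel with the load: R3‖R_L = 7300 Ω.
Below node A the resistance is R2 + (R3‖R_L) = 7839 Ω, so V_A = 18.4 × 7839/10540 = 13.69 V.
Then V_B = V_A × (R3‖R_L)/(R2 + R3‖R_L) = 13.69 × 7300/7839 = 12.7 V.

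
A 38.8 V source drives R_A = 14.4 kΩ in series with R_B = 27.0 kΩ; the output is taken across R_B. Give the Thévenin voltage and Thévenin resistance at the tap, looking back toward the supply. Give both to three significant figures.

V_th = 25.3 V, R_th = 9.39 kΩ

V_th is the open-circuit tap voltage: 38.8 × 27.0/(14.4 + 27.0) = 25.3 V.
With the supply zeroed, R_A and R_B appear in parallel from the tap: R_th = R_A‖R_B = (14.4 × 27.0)/41.40 = 9.39 kΩ.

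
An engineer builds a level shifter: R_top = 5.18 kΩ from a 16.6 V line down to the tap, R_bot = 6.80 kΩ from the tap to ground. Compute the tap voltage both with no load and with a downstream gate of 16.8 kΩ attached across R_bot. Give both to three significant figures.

Unloaded: 9.42 V; loaded: 8.02 V

Open-circuit: V = 16.6 × 6.80/(5.18 + 6.80) = 9.42 V.
With the load, R_bot becomes R_bot‖R_L = 4.841 kΩ, so V = 16.6 × 4.841/10.02 = 8.02 V.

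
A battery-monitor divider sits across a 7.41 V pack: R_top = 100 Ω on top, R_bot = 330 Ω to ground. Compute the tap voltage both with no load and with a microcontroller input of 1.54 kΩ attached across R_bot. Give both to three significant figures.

Open-circuit: V = 7.41 × 330/(100 + 330) = 5.69 V.
With the load, R_bot becomes R_bot‖R_L = 271.8 Ω, so V = 7.41 × 271.8/371.8 = 5.42 V.

Unloaded: 5.69 V; loaded: 5.42 V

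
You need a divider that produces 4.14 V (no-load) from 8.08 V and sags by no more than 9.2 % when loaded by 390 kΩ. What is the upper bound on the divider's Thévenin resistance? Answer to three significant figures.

R_th ≤ 39.5 kΩ

Loading drop = R_th/(R_th + R_L) ≤ 0.0920, so R_th ≤ R_L · ε/(1−ε) = 390 kΩ × 0.0920/0.9080 = 39.5 kΩ.
(Any R1, R2 with R2/(R1+R2) = 0.512 and R1‖R2 ≤ 39.5 kΩ will meet the spec.)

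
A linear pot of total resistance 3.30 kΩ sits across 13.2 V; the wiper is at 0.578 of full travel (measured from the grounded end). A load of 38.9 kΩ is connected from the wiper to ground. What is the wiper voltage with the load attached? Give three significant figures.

The wiper splits the pot into (1−α)R = 1.393 kΩ above and αR = 1.907 kΩ below.
Lower section ‖ load = 1.818 kΩ.
V_wiper = 13.2 × 1.818/(1.393 + 1.818) = 7.47 V.

V ≈ 7.47 V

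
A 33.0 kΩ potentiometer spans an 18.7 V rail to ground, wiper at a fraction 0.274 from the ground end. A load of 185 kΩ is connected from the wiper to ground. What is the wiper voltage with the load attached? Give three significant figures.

The wiper splits the pot into (1−α)R = 23.96 kΩ above and αR = 9.042 kΩ below.
Lower section ‖ load = 8.621 kΩ.
V_wiper = 18.7 × 8.621/(23.96 + 8.621) = 4.95 V.

V ≈ 4.95 V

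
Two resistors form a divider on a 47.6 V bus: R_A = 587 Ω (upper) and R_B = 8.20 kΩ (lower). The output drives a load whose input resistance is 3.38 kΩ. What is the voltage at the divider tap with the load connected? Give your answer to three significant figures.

The load sits in parallel with R_B: R_B‖R_L = (8200 × 3380) / (8200 + 3380) = 2393 Ω.
V_out = 47.6 × 2393 / (587 + 2393) = 47.6 × 2393/2980 = 38.2 V.
(Unloaded it would have been 44.4 V.)

V_out ≈ 38.2 V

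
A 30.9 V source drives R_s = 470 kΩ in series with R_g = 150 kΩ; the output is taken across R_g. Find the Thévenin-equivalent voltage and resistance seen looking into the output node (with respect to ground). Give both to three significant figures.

V_th is the open-circuit tap voltage: 30.9 × 150/(470 + 150) = 7.48 V.
With the supply zeroed, R_s and R_g appear in parallel from the tap: R_th = R_s‖R_g = (470 × 150)/620.0 = 114 kΩ.

V_th = 7.48 V, R_th = 114 kΩ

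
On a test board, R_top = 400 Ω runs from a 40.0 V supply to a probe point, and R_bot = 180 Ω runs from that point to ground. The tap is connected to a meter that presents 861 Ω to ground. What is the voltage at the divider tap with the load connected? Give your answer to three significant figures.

V_out ≈ 10.8 V

The load sits in parallel with R_bot: R_bot‖R_L = (180 × 861) / (180 + 861) = 148.9 Ω.
V_out = 40.0 × 148.9 / (400 + 148.9) = 40.0 × 148.9/548.9 = 10.8 V.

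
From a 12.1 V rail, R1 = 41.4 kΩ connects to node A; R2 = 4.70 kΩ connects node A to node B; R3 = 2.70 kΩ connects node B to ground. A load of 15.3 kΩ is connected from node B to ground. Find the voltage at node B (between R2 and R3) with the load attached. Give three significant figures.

V ≈ 0.574 V

At node B, R3 is in parallel with the load: R3‖R_L = 2.295 kΩ.
Below node A the resistance is R2 + (R3‖R_L) = 6.995 kΩ, so V_A = 12.1 × 6.995/48.40 = 1.749 V.
Then V_B = V_A × (R3‖R_L)/(R2 + R3‖R_L) = 1.749 × 2.295/6.995 = 0.574 V.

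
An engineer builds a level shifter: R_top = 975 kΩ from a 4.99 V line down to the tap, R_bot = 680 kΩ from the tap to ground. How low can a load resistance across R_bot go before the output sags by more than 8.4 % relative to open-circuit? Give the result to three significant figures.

R_L(min) ≈ 4.37 MΩ

Output resistance R_th = R_top‖R_bot = (975 × 680)/1655 = 400.6 kΩ.
The fractional drop is R_th/(R_th + R_L); requiring this ≤ 0.0840 gives R_L ≥ R_th(1/0.0840 − 1) = 400.6 × 10.90 = 4.37 MΩ.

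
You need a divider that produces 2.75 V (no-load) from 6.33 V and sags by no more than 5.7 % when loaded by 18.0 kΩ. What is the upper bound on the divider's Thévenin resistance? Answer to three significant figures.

R_th ≤ 1.09 kΩ

Loading drop = R_th/(R_th + R_L) ≤ 0.0570, so R_th ≤ R_L · ε/(1−ε) = 18.0 kΩ × 0.0570/0.9430 = 1.09 kΩ.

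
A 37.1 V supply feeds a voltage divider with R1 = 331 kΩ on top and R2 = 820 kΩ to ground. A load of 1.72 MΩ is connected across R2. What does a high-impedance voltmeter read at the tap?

V_out ≈ 23.2 V

The load sits in parallel with R2: R2‖R_L = (820 × 1720) / (820 + 1720) = 555.3 kΩ.
V_out = 37.1 × 555.3 / (331 + 555.3) = 37.1 × 555.3/886.3 = 23.2 V.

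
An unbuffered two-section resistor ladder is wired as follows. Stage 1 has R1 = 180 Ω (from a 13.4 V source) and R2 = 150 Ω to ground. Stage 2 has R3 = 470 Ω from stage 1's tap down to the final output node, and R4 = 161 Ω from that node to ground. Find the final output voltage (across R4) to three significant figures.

V_out ≈ 1.38 V

Stage 2 presents R3+R4 = 631.0 Ω as a load on stage 1's tap.
Stage 1's lower leg becomes R2‖(R3+R4) = 121.2 Ω, so V_mid = 13.4 × 121.2/301.2 = 5.392 V.
Stage 2 is itself unloaded: V_out = V_mid × R4/(R3+R4) = 5.392 × 161/631.0 = 1.38 V.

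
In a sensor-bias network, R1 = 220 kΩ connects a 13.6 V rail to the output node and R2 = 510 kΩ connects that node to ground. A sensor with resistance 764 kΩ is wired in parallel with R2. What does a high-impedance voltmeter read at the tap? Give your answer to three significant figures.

V_out ≈ 7.91 V

The load sits in parallel with R2: R2‖R_L = (510 × 764) / (510 + 764) = 305.8 kΩ.
V_out = 13.6 × 305.8 / (220 + 305.8) = 13.6 × 305.8/525.8 = 7.91 V.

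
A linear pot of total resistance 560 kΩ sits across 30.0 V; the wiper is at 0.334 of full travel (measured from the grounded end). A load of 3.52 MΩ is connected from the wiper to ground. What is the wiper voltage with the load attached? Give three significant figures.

V ≈ 9.68 V

The wiper splits the pot into (1−α)R = 373.0 kΩ above and αR = 187.0 kΩ below.
Lower section ‖ load = 177.6 kΩ.
V_wiper = 30.0 × 177.6/(373.0 + 177.6) = 9.68 V.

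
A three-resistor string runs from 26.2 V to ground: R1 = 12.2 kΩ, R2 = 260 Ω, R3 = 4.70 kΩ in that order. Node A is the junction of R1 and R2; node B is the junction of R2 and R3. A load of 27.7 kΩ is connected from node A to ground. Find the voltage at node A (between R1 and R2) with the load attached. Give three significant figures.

V ≈ 6.72 V

Below node A the series string R2+R3 = 4960 Ω sits in parallel with the 27700 Ω load: 4207 Ω.
V_A = 26.2 × 4207/(12200 + 4207) = 6.72 V.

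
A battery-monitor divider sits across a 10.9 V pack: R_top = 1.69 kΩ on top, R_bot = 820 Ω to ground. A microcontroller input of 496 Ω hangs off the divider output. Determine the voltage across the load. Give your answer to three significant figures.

The load sits in parallel with R_bot: R_bot‖R_L = (820 × 496) / (820 + 496) = 309.1 Ω.
V_out = 10.9 × 309.1 / (1690 + 309.1) = 10.9 × 309.1/1999 = 1.69 V.
(Unloaded it would have been 3.56 V.)

V_out ≈ 1.69 V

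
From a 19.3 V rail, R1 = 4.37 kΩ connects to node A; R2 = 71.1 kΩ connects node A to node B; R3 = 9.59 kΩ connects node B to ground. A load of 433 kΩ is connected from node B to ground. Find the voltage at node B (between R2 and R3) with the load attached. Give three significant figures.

At node B, R3 is in parallel with the load: R3‖R_L = 9.382 kΩ.
Below node A the resistance is R2 + (R3‖R_L) = 80.48 kΩ, so V_A = 19.3 × 80.48/84.85 = 18.31 V.
Then V_B = V_A × (R3‖R_L)/(R2 + R3‖R_L) = 18.31 × 9.382/80.48 = 2.13 V.

V ≈ 2.13 V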